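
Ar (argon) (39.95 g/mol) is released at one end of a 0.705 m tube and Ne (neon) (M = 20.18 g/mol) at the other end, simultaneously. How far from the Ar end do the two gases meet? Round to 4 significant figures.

The fronts meet when d_Ar + d_Ne = L with d_Ar/d_Ne = √(M_Ne/M_Ar) (Graham's law). Here √(M_Ne/M_Ar) = √(20.18/39.95) = 0.7107.
With d_Ar + d_Ne = 0.705 m, d_Ne = 0.705/(1 + 0.7107) = 0.4121 m.
d_Ar = 0.705 − 0.4121 = 0.2929 m.

0.2929 m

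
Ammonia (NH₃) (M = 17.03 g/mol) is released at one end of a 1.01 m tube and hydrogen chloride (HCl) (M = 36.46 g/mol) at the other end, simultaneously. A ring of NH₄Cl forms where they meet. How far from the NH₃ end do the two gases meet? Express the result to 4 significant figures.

0.6000 m

The fronts meet when d_NH₃ + d_HCl = L with d_NH₃/d_HCl = √(M_HCl/M_NH₃) (Graham's law). Here √(M_HCl/M_NH₃) = √(36.46/17.03) = 1.463.
With d_NH₃ + d_HCl = 1.01 m, d_HCl = 1.01/(1 + 1.463) = 0.4100 m.
d_NH₃ = 1.01 − 0.4100 = 0.6000 m.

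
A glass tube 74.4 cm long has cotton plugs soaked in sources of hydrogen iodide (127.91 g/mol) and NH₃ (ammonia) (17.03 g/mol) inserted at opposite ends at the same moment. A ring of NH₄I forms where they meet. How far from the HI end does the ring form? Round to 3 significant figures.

19.9 cm

Graham's law gives d_HI/d_NH₃ = rate_HI/rate_NH₃ = √(M_NH₃/M_HI) = √(17.03/127.91) = 0.3649.
With d_HI + d_NH₃ = 74.4 cm, d_NH₃ = 74.4/(1 + 0.3649) = 54.51 cm.
d_HI = 74.4 − 54.51 = 19.9 cm.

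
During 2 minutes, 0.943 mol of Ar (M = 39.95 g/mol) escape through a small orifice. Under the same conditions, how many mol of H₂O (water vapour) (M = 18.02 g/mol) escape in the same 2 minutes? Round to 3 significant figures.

1.40 mol

Graham's law gives rate_H₂O/rate_Ar = √(M_Ar/M_H₂O) = √(39.95/18.02) = √2.217 = 1.489.
So the amount for H₂O is 0.943 × 1.489 = 1.40 mol.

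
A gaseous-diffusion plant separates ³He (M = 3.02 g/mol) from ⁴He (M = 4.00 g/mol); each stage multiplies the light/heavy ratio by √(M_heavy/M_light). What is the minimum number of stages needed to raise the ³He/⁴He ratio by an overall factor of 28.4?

Single-stage factor α = √(4.00/3.02), so ln α = ½ ln(1.32450) = 0.1405.
Need α^N ≥ 28.4 ⇒ N ≥ ln(28.4) / ln α = 3.346 / 0.1405 = 23.81.
Rounding up, N = 24 stages.

24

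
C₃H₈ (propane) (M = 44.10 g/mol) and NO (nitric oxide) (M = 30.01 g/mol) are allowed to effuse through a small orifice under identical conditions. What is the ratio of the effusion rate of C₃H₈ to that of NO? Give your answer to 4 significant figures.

0.8249

From Graham's law, rate_C₃H₈/rate_NO = √(M_NO/M_C₃H₈) = √(30.01/44.10) = √0.6805 = 0.8249.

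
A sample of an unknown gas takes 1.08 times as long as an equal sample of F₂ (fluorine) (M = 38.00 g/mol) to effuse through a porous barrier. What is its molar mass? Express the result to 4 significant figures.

By Graham's law, t_X/t_F₂ = √(M_X/M_F₂).
1.08 = √(M_X/38.00)
M_X = 38.00 × 1.08² = 38.00 × 1.166 = 44.32 g/mol

44.32 g/mol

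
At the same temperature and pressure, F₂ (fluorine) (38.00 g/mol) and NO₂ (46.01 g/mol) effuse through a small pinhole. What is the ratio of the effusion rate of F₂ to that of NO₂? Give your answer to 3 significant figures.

Graham's law gives rate_F₂/rate_NO₂ = √(M_NO₂/M_F₂) = √(46.01/38.00) = √1.211 = 1.10.

1.10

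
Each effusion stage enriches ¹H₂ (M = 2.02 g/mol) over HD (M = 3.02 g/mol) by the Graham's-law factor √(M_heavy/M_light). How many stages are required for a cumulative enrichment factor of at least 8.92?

Per stage α = (3.02/2.02)^(1/2) = 1.49505^0.5, giving ln α = 0.2011.
Need α^N ≥ 8.92 ⇒ N ≥ ln(8.92) / ln α = 2.188 / 0.2011 = 10.88.
Rounding up, N = 11 stages.

11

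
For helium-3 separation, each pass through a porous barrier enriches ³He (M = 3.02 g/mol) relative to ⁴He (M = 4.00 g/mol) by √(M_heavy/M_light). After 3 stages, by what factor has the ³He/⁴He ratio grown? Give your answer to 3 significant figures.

1.52

After 3 stages the ratio has grown by (√(4.00/3.02))^3 = (4.00/3.02)^(3/2).
= 1.32450^(3/2) = 1.52.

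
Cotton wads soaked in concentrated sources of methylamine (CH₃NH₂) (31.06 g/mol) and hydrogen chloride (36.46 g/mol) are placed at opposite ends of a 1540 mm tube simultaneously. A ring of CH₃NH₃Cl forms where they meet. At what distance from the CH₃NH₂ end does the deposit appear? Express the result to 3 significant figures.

801 mm

Distances travelled in equal time are proportional to diffusion rates, so d_CH₃NH₂/d_HCl = √(M_HCl/M_CH₃NH₂) = √(36.46/31.06) = 1.083.
With d_CH₃NH₂ + d_HCl = 1540 mm, d_HCl = 1540/(1 + 1.083) = 739.2 mm.
d_CH₃NH₂ = 1540 − 739.2 = 801 mm.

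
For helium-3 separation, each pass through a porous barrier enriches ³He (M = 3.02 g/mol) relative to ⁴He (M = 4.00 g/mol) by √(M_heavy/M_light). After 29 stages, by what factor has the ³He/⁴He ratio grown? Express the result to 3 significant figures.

After 29 stages the ratio has grown by (√(4.00/3.02))^29 = (4.00/3.02)^(29/2).
= 1.32450^(29/2) = 58.9.

58.9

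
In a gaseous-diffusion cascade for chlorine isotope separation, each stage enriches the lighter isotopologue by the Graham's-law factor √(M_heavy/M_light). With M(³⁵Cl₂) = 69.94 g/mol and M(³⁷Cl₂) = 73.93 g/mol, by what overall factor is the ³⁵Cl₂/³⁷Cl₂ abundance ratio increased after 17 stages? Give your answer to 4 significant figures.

The single-stage factor is √(M_heavy/M_light), so 17 stages give [√(73.93/69.94)]^17 = (73.93/69.94)^(17/2).
= 1.05705^(17/2) = 1.603.

1.603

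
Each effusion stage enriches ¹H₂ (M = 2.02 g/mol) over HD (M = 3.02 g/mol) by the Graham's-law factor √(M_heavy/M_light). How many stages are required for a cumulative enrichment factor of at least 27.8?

Per stage α = (3.02/2.02)^(1/2) = 1.49505^0.5, giving ln α = 0.2011.
Need α^N ≥ 27.8 ⇒ N ≥ ln(27.8) / ln α = 3.325 / 0.2011 = 16.54.
Rounding up, N = 17 stages.

17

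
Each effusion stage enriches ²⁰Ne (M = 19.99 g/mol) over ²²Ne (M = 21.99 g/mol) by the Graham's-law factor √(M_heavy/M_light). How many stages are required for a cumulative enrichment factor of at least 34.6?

75

Per stage α = (21.99/19.99)^(1/2) = 1.10005^0.5, giving ln α = 0.04768.
Need α^N ≥ 34.6 ⇒ N ≥ ln(34.6) / ln α = 3.544 / 0.04768 = 74.33.
So at least 75 stages are needed.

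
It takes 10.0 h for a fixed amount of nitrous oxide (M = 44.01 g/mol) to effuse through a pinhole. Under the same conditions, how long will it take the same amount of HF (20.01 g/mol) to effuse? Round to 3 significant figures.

Using Graham's law: t_HF/t_N₂O = √(M_HF/M_N₂O) = √(20.01/44.01) = √0.4547 = 0.6743.
So the time for HF is 10.0 × 0.6743 = 6.74 h.

6.74 h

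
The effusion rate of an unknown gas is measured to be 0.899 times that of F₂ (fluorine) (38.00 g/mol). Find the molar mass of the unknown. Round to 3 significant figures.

47.0 g/mol

Graham's law gives rate_X/rate_F₂ = √(M_F₂/M_X).
0.899 = √(38.00/M_X)
M_X = 38.00 / 0.899² = 38.00 / 0.8082 = 47.0 g/mol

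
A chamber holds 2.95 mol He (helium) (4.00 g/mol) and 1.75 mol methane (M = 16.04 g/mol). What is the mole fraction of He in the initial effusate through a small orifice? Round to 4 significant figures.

Effusion rate of each component ∝ n_i/√M_i (partial pressure × 1/√M).
So x_He in the escaping gas = (n_He/√M_He) / Σ(n_i/√M_i)
= (2.95/√4.00) / (2.95/√4.00 + 1.75/√16.04) = 1.475/(1.475 + 0.4370) = 0.7715.

0.7715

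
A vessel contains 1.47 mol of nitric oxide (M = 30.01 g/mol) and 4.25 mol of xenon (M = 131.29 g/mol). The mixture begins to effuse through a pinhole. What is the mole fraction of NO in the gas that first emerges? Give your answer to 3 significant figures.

0.420

Effusion rate of each component ∝ n_i/√M_i (partial pressure × 1/√M).
So x_NO in the escaping gas = (n_NO/√M_NO) / Σ(n_i/√M_i)
= (1.47/√30.01) / (1.47/√30.01 + 4.25/√131.29) = 0.2683/(0.2683 + 0.3709) = 0.420.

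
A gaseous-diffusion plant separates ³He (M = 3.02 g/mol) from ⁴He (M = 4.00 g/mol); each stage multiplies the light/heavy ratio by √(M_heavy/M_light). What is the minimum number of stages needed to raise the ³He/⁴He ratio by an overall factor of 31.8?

25

With α = √(4.00/3.02) per stage, ln α = ½ ln(1.32450) = 0.1405.
Need α^N ≥ 31.8 ⇒ N ≥ ln(31.8) / ln α = 3.459 / 0.1405 = 24.62.
So at least 25 stages are needed.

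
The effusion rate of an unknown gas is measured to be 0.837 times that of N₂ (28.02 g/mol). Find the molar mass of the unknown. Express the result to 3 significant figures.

40.0 g/mol

Since effusion rate ∝ 1/√M, rate_X/rate_N₂ = √(M_N₂/M_X).
0.837 = √(28.02/M_X)
M_X = 28.02 / 0.837² = 28.02 / 0.7006 = 40.0 g/mol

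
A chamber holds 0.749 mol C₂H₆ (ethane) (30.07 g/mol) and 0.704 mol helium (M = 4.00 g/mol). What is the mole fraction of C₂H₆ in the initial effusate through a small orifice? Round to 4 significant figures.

Each component's effusion rate ∝ (its partial pressure)·(1/√M) ∝ n_i/√M_i.
x_C₂H₆(eff) = (n_C₂H₆/√M_C₂H₆) / (n_C₂H₆/√M_C₂H₆ + n_He/√M_He)
= (0.749/√30.07) / (0.749/√30.07 + 0.704/√4.00) = 0.1366/(0.1366 + 0.3520) = 0.2796.

0.2796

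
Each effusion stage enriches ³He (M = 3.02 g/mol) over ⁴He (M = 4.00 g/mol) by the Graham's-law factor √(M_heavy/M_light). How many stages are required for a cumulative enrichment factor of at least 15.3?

20

Single-stage factor α = √(4.00/3.02), so ln α = ½ ln(1.32450) = 0.1405.
Need α^N ≥ 15.3 ⇒ N ≥ ln(15.3) / ln α = 2.728 / 0.1405 = 19.41.
Minimum whole number of stages: N = 20.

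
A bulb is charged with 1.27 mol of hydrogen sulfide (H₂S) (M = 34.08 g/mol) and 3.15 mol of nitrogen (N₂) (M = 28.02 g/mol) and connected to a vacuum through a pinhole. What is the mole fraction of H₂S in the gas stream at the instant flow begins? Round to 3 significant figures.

0.268

The effusion rate of species i is ∝ p_i/√M_i ∝ n_i/√M_i.
x_H₂S(eff) = (n_H₂S/√M_H₂S) / (n_H₂S/√M_H₂S + n_N₂/√M_N₂)
= (1.27/√34.08) / (1.27/√34.08 + 3.15/√28.02) = 0.2175/(0.2175 + 0.5951) = 0.268.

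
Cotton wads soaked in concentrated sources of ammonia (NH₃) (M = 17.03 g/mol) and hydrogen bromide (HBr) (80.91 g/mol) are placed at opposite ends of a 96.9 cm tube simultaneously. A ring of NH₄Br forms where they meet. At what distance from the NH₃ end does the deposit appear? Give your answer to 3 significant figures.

66.4 cm

Distances travelled in equal time are proportional to diffusion rates, so d_NH₃/d_HBr = √(M_HBr/M_NH₃) = √(80.91/17.03) = 2.180.
With d_NH₃ + d_HBr = 96.9 cm, d_HBr = 96.9/(1 + 2.180) = 30.47 cm.
d_NH₃ = 96.9 − 30.47 = 66.4 cm.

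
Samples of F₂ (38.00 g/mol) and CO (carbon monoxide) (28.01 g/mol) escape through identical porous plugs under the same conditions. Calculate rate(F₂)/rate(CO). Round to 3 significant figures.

Since effusion rate ∝ 1/√M, rate_F₂/rate_CO = √(M_CO/M_F₂) = √(28.01/38.00) = √0.7371 = 0.859.

0.859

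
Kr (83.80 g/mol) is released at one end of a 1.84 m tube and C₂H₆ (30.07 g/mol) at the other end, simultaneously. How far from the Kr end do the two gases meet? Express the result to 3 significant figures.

0.689 m

Distances travelled in equal time are proportional to diffusion rates, so d_Kr/d_C₂H₆ = √(M_C₂H₆/M_Kr) = √(30.07/83.80) = 0.5990.
With d_Kr + d_C₂H₆ = 1.84 m, d_C₂H₆ = 1.84/(1 + 0.5990) = 1.151 m.
d_Kr = 1.84 − 1.151 = 0.689 m.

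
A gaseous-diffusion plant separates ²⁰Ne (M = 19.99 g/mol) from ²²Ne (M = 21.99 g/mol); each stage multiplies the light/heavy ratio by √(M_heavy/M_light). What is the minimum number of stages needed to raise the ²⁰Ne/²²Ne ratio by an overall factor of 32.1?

73

Single-stage factor α = √(21.99/19.99), so ln α = ½ ln(1.10005) = 0.04768.
Need α^N ≥ 32.1 ⇒ N ≥ ln(32.1) / ln α = 3.469 / 0.04768 = 72.76.
Minimum whole number of stages: N = 73.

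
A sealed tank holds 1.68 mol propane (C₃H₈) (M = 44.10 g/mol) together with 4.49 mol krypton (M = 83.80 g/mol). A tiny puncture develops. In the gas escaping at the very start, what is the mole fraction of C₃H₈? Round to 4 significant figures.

Rate_i ∝ x_i/√M_i (Graham's law weighted by mole fraction), so the effusate composition follows n_i/√M_i.
x_C₃H₈(eff) = (n_C₃H₈/√M_C₃H₈) / (n_C₃H₈/√M_C₃H₈ + n_Kr/√M_Kr)
= (1.68/√44.10) / (1.68/√44.10 + 4.49/√83.80) = 0.2530/(0.2530 + 0.4905) = 0.3403.

0.3403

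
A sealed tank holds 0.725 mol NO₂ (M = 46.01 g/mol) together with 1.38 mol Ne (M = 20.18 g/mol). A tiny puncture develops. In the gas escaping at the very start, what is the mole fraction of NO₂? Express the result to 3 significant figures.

0.258

Each component's effusion rate ∝ (its partial pressure)·(1/√M) ∝ n_i/√M_i.
x_NO₂(eff) = (n_NO₂/√M_NO₂) / (n_NO₂/√M_NO₂ + n_Ne/√M_Ne)
= (0.725/√46.01) / (0.725/√46.01 + 1.38/√20.18) = 0.1069/(0.1069 + 0.3072) = 0.258.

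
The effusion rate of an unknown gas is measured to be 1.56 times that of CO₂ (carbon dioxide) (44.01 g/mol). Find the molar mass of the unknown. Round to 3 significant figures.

Since effusion rate ∝ 1/√M, rate_X/rate_CO₂ = √(M_CO₂/M_X).
1.56 = √(44.01/M_X)
M_X = 44.01 / 1.56² = 44.01 / 2.434 = 18.1 g/mol

18.1 g/mol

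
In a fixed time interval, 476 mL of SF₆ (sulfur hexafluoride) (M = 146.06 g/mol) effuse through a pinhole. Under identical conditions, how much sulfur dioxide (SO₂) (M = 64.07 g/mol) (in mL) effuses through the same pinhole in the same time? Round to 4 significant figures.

Using Graham's law: rate_SO₂/rate_SF₆ = √(M_SF₆/M_SO₂) = √(146.06/64.07) = √2.280 = 1.510.
So the volume for SO₂ is 476 × 1.510 = 718.7 mL.

718.7 mL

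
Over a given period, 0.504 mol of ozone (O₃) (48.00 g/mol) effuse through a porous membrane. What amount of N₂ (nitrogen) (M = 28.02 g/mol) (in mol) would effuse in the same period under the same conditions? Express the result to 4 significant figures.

Since effusion rate ∝ 1/√M, rate_N₂/rate_O₃ = √(M_O₃/M_N₂) = √(48.00/28.02) = √1.713 = 1.309.
So the amount for N₂ is 0.504 × 1.309 = 0.6597 mol.

0.6597 mol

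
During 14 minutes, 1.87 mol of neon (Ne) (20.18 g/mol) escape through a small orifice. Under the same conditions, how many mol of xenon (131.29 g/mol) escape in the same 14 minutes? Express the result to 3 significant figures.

Using Graham's law: rate_Xe/rate_Ne = √(M_Ne/M_Xe) = √(20.18/131.29) = √0.1537 = 0.3921.
So the amount for Xe is 1.87 × 0.3921 = 0.733 mol.

0.733 mol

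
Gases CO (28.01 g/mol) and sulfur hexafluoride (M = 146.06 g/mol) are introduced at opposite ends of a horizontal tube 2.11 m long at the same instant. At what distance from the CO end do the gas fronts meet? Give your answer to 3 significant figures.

In equal time, each gas travels a distance ∝ its rate ∝ 1/√M, so d_CO/d_SF₆ = √(M_SF₆/M_CO) = √(146.06/28.01) = 2.284.
With d_CO + d_SF₆ = 2.11 m, d_SF₆ = 2.11/(1 + 2.284) = 0.6426 m.
d_CO = 2.11 − 0.6426 = 1.47 m.

1.47 m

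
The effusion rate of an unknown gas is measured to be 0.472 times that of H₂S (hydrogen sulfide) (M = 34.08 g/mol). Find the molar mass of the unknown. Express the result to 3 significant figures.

By Graham's law, rate_X/rate_H₂S = √(M_H₂S/M_X).
0.472 = √(34.08/M_X)
M_X = 34.08 / 0.472² = 34.08 / 0.2228 = 153 g/mol

153 g/mol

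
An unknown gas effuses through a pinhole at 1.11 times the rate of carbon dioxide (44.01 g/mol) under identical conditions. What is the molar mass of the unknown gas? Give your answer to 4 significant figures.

Since effusion rate ∝ 1/√M, rate_X/rate_CO₂ = √(M_CO₂/M_X).
1.11 = √(44.01/M_X)
M_X = 44.01 / 1.11² = 44.01 / 1.232 = 35.72 g/mol

35.72 g/mol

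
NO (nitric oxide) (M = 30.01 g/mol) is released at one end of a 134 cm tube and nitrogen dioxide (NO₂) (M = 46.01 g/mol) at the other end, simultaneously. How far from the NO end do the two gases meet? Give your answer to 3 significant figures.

Graham's law gives d_NO/d_NO₂ = rate_NO/rate_NO₂ = √(M_NO₂/M_NO) = √(46.01/30.01) = 1.238.
With d_NO + d_NO₂ = 134 cm, d_NO₂ = 134/(1 + 1.238) = 59.87 cm.
d_NO = 134 − 59.87 = 74.1 cm.

74.1 cm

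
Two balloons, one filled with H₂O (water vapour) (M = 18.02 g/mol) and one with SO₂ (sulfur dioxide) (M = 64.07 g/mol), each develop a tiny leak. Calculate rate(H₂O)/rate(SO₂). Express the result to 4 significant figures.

1.886

Since effusion rate ∝ 1/√M, rate_H₂O/rate_SO₂ = √(M_SO₂/M_H₂O) = √(64.07/18.02) = √3.555 = 1.886.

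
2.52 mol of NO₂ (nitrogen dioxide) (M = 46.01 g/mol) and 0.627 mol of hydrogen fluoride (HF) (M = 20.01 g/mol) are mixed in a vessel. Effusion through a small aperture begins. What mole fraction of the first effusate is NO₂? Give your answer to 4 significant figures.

The effusion rate of species i is ∝ p_i/√M_i ∝ n_i/√M_i.
x_NO₂(eff) = (n_NO₂/√M_NO₂) / (n_NO₂/√M_NO₂ + n_HF/√M_HF)
= (2.52/√46.01) / (2.52/√46.01 + 0.627/√20.01) = 0.3715/(0.3715 + 0.1402) = 0.7261.

0.7261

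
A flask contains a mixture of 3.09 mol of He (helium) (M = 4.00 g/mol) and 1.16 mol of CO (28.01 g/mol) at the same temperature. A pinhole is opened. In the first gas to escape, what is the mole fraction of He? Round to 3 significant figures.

Effusion rate of each component ∝ n_i/√M_i (partial pressure × 1/√M).
Mole fraction of He in the effusate = (n_He/√M_He) / (n_He/√M_He + n_CO/√M_CO)
= (3.09/√4.00) / (3.09/√4.00 + 1.16/√28.01) = 1.545/(1.545 + 0.2192) = 0.876.

0.876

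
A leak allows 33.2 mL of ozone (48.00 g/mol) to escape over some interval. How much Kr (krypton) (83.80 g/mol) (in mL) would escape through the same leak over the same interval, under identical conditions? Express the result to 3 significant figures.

25.1 mL

Graham's law gives rate_Kr/rate_O₃ = √(M_O₃/M_Kr) = √(48.00/83.80) = √0.5728 = 0.7568.
So the volume for Kr is 33.2 × 0.7568 = 25.1 mL.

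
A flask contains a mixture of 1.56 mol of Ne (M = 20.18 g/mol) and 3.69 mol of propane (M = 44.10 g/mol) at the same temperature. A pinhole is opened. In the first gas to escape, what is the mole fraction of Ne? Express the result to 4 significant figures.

0.3846

Each component's effusion rate ∝ (its partial pressure)·(1/√M) ∝ n_i/√M_i.
x_Ne(eff) = (n_Ne/√M_Ne) / (n_Ne/√M_Ne + n_C₃H₈/√M_C₃H₈)
= (1.56/√20.18) / (1.56/√20.18 + 3.69/√44.10) = 0.3473/(0.3473 + 0.5557) = 0.3846.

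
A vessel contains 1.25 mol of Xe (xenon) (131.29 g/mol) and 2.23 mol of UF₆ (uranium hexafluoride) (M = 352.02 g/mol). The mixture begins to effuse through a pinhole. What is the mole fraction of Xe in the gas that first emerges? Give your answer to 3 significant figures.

0.479

Each component's effusion rate ∝ (its partial pressure)·(1/√M) ∝ n_i/√M_i.
x_Xe(eff) = (n_Xe/√M_Xe) / (n_Xe/√M_Xe + n_UF₆/√M_UF₆)
= (1.25/√131.29) / (1.25/√131.29 + 2.23/√352.02) = 0.1091/(0.1091 + 0.1189) = 0.479.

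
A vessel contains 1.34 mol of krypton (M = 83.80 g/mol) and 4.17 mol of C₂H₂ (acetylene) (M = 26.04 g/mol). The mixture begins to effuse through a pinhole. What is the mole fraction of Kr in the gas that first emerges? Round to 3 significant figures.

0.152

Effusion rate of each component ∝ n_i/√M_i (partial pressure × 1/√M).
x_Kr(eff) = (n_Kr/√M_Kr) / (n_Kr/√M_Kr + n_C₂H₂/√M_C₂H₂)
= (1.34/√83.80) / (1.34/√83.80 + 4.17/√26.04) = 0.1464/(0.1464 + 0.8172) = 0.152.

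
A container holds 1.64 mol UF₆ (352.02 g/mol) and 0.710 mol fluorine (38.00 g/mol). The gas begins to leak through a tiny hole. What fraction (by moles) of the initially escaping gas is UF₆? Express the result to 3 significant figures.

The effusion rate of species i is ∝ p_i/√M_i ∝ n_i/√M_i.
x_UF₆(eff) = (n_UF₆/√M_UF₆) / (n_UF₆/√M_UF₆ + n_F₂/√M_F₂)
= (1.64/√352.02) / (1.64/√352.02 + 0.710/√38.00) = 0.08741/(0.08741 + 0.1152) = 0.431.

0.431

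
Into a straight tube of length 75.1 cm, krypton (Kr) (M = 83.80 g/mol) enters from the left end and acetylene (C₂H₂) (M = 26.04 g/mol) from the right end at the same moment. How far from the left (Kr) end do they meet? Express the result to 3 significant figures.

Graham's law gives d_Kr/d_C₂H₂ = rate_Kr/rate_C₂H₂ = √(M_C₂H₂/M_Kr) = √(26.04/83.80) = 0.5574.
With d_Kr + d_C₂H₂ = 75.1 cm, d_C₂H₂ = 75.1/(1 + 0.5574) = 48.22 cm.
d_Kr = 75.1 − 48.22 = 26.9 cm.

26.9 cm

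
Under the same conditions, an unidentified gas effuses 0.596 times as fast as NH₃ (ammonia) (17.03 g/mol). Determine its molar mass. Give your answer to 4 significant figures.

47.94 g/mol

Since effusion rate ∝ 1/√M, rate_X/rate_NH₃ = √(M_NH₃/M_X).
0.596 = √(17.03/M_X)
M_X = 17.03 / 0.596² = 17.03 / 0.3552 = 47.94 g/mol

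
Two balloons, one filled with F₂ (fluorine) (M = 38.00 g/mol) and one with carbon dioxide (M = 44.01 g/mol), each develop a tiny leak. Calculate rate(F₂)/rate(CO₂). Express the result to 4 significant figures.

1.076

By Graham's law, rate_F₂/rate_CO₂ = √(M_CO₂/M_F₂) = √(44.01/38.00) = √1.158 = 1.076.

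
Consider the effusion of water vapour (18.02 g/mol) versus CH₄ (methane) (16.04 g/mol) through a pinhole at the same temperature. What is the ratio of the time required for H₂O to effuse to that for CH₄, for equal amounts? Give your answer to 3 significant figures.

Using Graham's law: t_H₂O/t_CH₄ = √(M_H₂O/M_CH₄) = √(18.02/16.04) = √1.123 = 1.06.

1.06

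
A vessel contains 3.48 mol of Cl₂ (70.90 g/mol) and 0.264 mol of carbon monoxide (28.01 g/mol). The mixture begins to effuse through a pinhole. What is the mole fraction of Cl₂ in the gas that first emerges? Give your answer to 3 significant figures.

0.892

Rate_i ∝ x_i/√M_i (Graham's law weighted by mole fraction), so the effusate composition follows n_i/√M_i.
Mole fraction of Cl₂ in the effusate = (n_Cl₂/√M_Cl₂) / (n_Cl₂/√M_Cl₂ + n_CO/√M_CO)
= (3.48/√70.90) / (3.48/√70.90 + 0.264/√28.01) = 0.4133/(0.4133 + 0.04988) = 0.892.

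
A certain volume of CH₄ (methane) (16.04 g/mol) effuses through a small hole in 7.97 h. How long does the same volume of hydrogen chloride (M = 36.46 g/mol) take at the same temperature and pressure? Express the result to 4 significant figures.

By Graham's law, t_HCl/t_CH₄ = √(M_HCl/M_CH₄) = √(36.46/16.04) = √2.273 = 1.508.
So the time for HCl is 7.97 × 1.508 = 12.02 h.

12.02 h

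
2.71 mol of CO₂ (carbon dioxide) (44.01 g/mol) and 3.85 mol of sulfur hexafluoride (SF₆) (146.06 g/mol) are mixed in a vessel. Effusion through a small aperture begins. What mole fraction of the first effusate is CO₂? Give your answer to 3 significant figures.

0.562

Rate_i ∝ x_i/√M_i (Graham's law weighted by mole fraction), so the effusate composition follows n_i/√M_i.
So x_CO₂ in the escaping gas = (n_CO₂/√M_CO₂) / Σ(n_i/√M_i)
= (2.71/√44.01) / (2.71/√44.01 + 3.85/√146.06) = 0.4085/(0.4085 + 0.3186) = 0.562.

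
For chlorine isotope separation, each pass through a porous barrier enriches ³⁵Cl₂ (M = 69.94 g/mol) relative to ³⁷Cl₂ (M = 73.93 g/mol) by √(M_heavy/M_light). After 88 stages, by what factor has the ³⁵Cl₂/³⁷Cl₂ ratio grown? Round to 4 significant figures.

After 88 stages the ratio has grown by (√(73.93/69.94))^88 = (73.93/69.94)^(88/2).
= 1.05705^44 = 11.49.

11.49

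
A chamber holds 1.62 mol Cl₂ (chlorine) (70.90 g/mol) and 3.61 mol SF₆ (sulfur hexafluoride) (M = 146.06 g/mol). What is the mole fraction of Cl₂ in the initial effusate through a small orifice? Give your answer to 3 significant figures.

0.392

Effusion rate of each component ∝ n_i/√M_i (partial pressure × 1/√M).
x_Cl₂(eff) = (n_Cl₂/√M_Cl₂) / (n_Cl₂/√M_Cl₂ + n_SF₆/√M_SF₆)
= (1.62/√70.90) / (1.62/√70.90 + 3.61/√146.06) = 0.1924/(0.1924 + 0.2987) = 0.392.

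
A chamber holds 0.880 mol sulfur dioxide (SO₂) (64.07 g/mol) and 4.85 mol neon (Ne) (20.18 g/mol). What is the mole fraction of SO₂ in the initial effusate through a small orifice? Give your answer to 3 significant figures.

Effusion rate of each component ∝ n_i/√M_i (partial pressure × 1/√M).
Mole fraction of SO₂ in the effusate = (n_SO₂/√M_SO₂) / (n_SO₂/√M_SO₂ + n_Ne/√M_Ne)
= (0.880/√64.07) / (0.880/√64.07 + 4.85/√20.18) = 0.1099/(0.1099 + 1.080) = 0.0924.

0.0924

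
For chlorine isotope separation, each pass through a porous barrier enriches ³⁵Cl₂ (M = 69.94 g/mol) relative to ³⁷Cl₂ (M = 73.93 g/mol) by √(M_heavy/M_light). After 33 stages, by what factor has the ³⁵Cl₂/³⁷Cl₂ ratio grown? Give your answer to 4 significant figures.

The single-stage factor is √(M_heavy/M_light), so 33 stages give [√(73.93/69.94)]^33 = (73.93/69.94)^(33/2).
= 1.05705^(33/2) = 2.498.

2.498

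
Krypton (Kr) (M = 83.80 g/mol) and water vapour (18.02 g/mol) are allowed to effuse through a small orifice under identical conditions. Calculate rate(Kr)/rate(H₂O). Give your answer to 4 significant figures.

By Graham's law, rate_Kr/rate_H₂O = √(M_H₂O/M_Kr) = √(18.02/83.80) = √0.2150 = 0.4637.

0.4637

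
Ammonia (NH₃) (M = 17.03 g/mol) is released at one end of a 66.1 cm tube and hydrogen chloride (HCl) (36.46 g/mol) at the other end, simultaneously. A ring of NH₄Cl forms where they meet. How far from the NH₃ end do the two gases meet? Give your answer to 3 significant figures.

Graham's law gives d_NH₃/d_HCl = rate_NH₃/rate_HCl = √(M_HCl/M_NH₃) = √(36.46/17.03) = 1.463.
With d_NH₃ + d_HCl = 66.1 cm, d_HCl = 66.1/(1 + 1.463) = 26.84 cm.
d_NH₃ = 66.1 − 26.84 = 39.3 cm.

39.3 cm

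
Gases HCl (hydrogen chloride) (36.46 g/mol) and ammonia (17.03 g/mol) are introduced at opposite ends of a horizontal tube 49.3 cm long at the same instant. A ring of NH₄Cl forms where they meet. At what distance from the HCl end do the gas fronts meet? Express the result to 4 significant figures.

Graham's law gives d_HCl/d_NH₃ = rate_HCl/rate_NH₃ = √(M_NH₃/M_HCl) = √(17.03/36.46) = 0.6834.
With d_HCl + d_NH₃ = 49.3 cm, d_NH₃ = 49.3/(1 + 0.6834) = 29.29 cm.
d_HCl = 49.3 − 29.29 = 20.01 cm.

20.01 cm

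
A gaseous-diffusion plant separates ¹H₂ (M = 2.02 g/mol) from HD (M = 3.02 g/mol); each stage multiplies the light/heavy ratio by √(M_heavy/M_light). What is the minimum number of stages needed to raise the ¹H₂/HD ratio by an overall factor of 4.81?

Single-stage factor α = √(3.02/2.02), so ln α = ½ ln(1.49505) = 0.2011.
Need α^N ≥ 4.81 ⇒ N ≥ ln(4.81) / ln α = 1.571 / 0.2011 = 7.81.
Rounding up, N = 8 stages.

8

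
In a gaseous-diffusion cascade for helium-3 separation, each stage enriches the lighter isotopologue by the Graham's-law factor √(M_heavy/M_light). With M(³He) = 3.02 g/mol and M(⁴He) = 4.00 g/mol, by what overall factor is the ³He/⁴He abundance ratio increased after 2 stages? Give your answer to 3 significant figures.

The single-stage factor is √(M_heavy/M_light), so 2 stages give [√(4.00/3.02)]^2 = (4.00/3.02)^(2/2).
= 1.32450^1 = 1.32.

1.32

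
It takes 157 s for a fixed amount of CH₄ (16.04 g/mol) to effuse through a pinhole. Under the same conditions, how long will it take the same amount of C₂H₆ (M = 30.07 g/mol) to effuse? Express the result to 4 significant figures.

215.0 s

By Graham's law, t_C₂H₆/t_CH₄ = √(M_C₂H₆/M_CH₄) = √(30.07/16.04) = √1.875 = 1.369.
So the time for C₂H₆ is 157 × 1.369 = 215.0 s.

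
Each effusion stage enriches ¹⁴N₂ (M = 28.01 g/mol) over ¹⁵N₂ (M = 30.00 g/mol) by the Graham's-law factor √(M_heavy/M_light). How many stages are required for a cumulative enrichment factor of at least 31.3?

Single-stage factor α = √(30.00/28.01), so ln α = ½ ln(1.07105) = 0.03432.
Need α^N ≥ 31.3 ⇒ N ≥ ln(31.3) / ln α = 3.444 / 0.03432 = 100.34.
Rounding up, N = 101 stages.

101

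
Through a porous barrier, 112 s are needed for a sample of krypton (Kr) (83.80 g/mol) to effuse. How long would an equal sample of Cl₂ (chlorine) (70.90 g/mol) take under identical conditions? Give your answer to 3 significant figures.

From Graham's law, t_Cl₂/t_Kr = √(M_Cl₂/M_Kr) = √(70.90/83.80) = √0.8461 = 0.9198.
So the time for Cl₂ is 112 × 0.9198 = 103 s.

103 s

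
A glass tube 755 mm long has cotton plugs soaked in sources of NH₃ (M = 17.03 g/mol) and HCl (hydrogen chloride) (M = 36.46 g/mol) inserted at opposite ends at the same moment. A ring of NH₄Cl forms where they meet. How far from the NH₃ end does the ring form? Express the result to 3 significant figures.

448 mm

Distances travelled in equal time are proportional to diffusion rates, so d_NH₃/d_HCl = √(M_HCl/M_NH₃) = √(36.46/17.03) = 1.463.
With d_NH₃ + d_HCl = 755 mm, d_HCl = 755/(1 + 1.463) = 306.5 mm.
d_NH₃ = 755 − 306.5 = 448 mm.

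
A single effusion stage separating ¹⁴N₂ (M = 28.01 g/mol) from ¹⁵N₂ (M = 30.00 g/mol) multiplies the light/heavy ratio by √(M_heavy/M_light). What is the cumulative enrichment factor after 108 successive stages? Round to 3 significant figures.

40.7

After 108 stages the ratio has grown by (√(30.00/28.01))^108 = (30.00/28.01)^(108/2).
= 1.07105^54 = 40.7.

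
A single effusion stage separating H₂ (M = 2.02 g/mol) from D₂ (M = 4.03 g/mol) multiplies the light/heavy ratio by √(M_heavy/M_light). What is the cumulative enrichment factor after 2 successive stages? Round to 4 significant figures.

1.995

Overall factor = α^2 with α = √(4.03/2.02), i.e. (4.03/2.02)^(2/2).
= 1.99505^1 = 1.995.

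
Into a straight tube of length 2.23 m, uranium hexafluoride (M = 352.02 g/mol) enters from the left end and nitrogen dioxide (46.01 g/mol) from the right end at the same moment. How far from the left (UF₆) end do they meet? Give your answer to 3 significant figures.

0.592 m

Distances travelled in equal time are proportional to diffusion rates, so d_UF₆/d_NO₂ = √(M_NO₂/M_UF₆) = √(46.01/352.02) = 0.3615.
With d_UF₆ + d_NO₂ = 2.23 m, d_NO₂ = 2.23/(1 + 0.3615) = 1.638 m.
d_UF₆ = 2.23 − 1.638 = 0.592 m.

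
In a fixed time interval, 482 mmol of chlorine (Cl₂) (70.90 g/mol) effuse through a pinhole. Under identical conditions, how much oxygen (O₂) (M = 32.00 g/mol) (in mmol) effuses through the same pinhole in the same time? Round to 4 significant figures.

By Graham's law, rate_O₂/rate_Cl₂ = √(M_Cl₂/M_O₂) = √(70.90/32.00) = √2.216 = 1.488.
So the amount for O₂ is 482 × 1.488 = 717.5 mmol.

717.5 mmol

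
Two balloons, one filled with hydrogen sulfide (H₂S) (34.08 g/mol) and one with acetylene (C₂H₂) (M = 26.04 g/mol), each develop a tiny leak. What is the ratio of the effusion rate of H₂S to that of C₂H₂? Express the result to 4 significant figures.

0.8741

Since effusion rate ∝ 1/√M, rate_H₂S/rate_C₂H₂ = √(M_C₂H₂/M_H₂S) = √(26.04/34.08) = √0.7641 = 0.8741.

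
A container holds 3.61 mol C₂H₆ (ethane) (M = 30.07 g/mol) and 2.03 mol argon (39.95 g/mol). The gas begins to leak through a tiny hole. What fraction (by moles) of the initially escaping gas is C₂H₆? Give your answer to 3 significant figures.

0.672

The effusion rate of species i is ∝ p_i/√M_i ∝ n_i/√M_i.
Mole fraction of C₂H₆ in the effusate = (n_C₂H₆/√M_C₂H₆) / (n_C₂H₆/√M_C₂H₆ + n_Ar/√M_Ar)
= (3.61/√30.07) / (3.61/√30.07 + 2.03/√39.95) = 0.6583/(0.6583 + 0.3212) = 0.672.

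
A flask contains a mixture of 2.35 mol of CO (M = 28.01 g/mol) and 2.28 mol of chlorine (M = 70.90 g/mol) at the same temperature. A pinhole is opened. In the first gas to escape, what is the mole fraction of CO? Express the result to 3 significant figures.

0.621

Each component's effusion rate ∝ (its partial pressure)·(1/√M) ∝ n_i/√M_i.
x_CO(eff) = (n_CO/√M_CO) / (n_CO/√M_CO + n_Cl₂/√M_Cl₂)
= (2.35/√28.01) / (2.35/√28.01 + 2.28/√70.90) = 0.4440/(0.4440 + 0.2708) = 0.621.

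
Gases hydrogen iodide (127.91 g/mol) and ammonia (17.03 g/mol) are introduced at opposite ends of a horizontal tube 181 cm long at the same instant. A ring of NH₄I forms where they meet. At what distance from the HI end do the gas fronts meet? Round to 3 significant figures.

Distances travelled in equal time are proportional to diffusion rates, so d_HI/d_NH₃ = √(M_NH₃/M_HI) = √(17.03/127.91) = 0.3649.
With d_HI + d_NH₃ = 181 cm, d_NH₃ = 181/(1 + 0.3649) = 132.6 cm.
d_HI = 181 − 132.6 = 48.4 cm.

48.4 cm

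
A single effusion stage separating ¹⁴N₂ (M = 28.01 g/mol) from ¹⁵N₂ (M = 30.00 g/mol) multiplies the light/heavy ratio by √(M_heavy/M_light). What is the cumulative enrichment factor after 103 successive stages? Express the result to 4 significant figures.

34.29

After 103 stages the ratio has grown by (√(30.00/28.01))^103 = (30.00/28.01)^(103/2).
= 1.07105^(103/2) = 34.29.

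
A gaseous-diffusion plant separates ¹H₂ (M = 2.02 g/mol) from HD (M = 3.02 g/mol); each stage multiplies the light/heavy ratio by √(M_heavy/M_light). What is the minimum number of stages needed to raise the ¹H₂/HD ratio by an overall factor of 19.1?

15

Per stage α = (3.02/2.02)^(1/2) = 1.49505^0.5, giving ln α = 0.2011.
Need α^N ≥ 19.1 ⇒ N ≥ ln(19.1) / ln α = 2.950 / 0.2011 = 14.67.
Rounding up, N = 15 stages.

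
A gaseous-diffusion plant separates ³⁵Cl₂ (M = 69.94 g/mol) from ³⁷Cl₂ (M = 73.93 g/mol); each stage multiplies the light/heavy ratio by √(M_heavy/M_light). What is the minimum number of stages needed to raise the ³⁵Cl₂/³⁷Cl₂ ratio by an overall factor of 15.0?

98

Single-stage factor α = √(73.93/69.94), so ln α = ½ ln(1.05705) = 0.02774.
Need α^N ≥ 15.0 ⇒ N ≥ ln(15.0) / ln α = 2.708 / 0.02774 = 97.62.
Rounding up, N = 98 stages.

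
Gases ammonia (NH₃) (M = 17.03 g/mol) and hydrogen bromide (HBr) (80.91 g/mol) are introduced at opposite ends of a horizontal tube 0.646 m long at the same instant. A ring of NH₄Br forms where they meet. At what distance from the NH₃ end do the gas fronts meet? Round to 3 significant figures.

0.443 m

The fronts meet when d_NH₃ + d_HBr = L with d_NH₃/d_HBr = √(M_HBr/M_NH₃) (Graham's law). Here √(M_HBr/M_NH₃) = √(80.91/17.03) = 2.180.
With d_NH₃ + d_HBr = 0.646 m, d_HBr = 0.646/(1 + 2.180) = 0.2032 m.
d_NH₃ = 0.646 − 0.2032 = 0.443 m.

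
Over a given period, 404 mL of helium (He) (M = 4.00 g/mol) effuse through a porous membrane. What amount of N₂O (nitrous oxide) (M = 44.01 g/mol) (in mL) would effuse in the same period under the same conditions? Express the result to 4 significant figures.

Using Graham's law: rate_N₂O/rate_He = √(M_He/M_N₂O) = √(4.00/44.01) = √0.09089 = 0.3015.
So the volume for N₂O is 404 × 0.3015 = 121.8 mL.

121.8 mL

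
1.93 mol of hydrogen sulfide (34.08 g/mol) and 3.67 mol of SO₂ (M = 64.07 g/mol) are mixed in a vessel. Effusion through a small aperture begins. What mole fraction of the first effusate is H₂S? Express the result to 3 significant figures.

0.419

Each component's effusion rate ∝ (its partial pressure)·(1/√M) ∝ n_i/√M_i.
x_H₂S(eff) = (n_H₂S/√M_H₂S) / (n_H₂S/√M_H₂S + n_SO₂/√M_SO₂)
= (1.93/√34.08) / (1.93/√34.08 + 3.67/√64.07) = 0.3306/(0.3306 + 0.4585) = 0.419.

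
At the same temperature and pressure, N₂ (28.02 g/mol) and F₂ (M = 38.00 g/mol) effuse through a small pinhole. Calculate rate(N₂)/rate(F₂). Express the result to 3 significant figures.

1.16

By Graham's law, rate_N₂/rate_F₂ = √(M_F₂/M_N₂) = √(38.00/28.02) = √1.356 = 1.16.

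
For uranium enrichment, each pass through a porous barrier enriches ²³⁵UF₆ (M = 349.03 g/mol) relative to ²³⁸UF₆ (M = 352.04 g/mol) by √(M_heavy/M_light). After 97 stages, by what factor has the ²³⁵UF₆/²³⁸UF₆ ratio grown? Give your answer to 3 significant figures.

1.52

After 97 stages the ratio has grown by (√(352.04/349.03))^97 = (352.04/349.03)^(97/2).
= 1.00862^(97/2) = 1.52.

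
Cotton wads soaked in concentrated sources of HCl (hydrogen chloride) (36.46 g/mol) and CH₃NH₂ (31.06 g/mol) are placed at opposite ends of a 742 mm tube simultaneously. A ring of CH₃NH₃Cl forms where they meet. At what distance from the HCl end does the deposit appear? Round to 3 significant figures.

356 mm

The fronts meet when d_HCl + d_CH₃NH₂ = L with d_HCl/d_CH₃NH₂ = √(M_CH₃NH₂/M_HCl) (Graham's law). Here √(M_CH₃NH₂/M_HCl) = √(31.06/36.46) = 0.9230.
With d_HCl + d_CH₃NH₂ = 742 mm, d_CH₃NH₂ = 742/(1 + 0.9230) = 385.9 mm.
d_HCl = 742 − 385.9 = 356 mm.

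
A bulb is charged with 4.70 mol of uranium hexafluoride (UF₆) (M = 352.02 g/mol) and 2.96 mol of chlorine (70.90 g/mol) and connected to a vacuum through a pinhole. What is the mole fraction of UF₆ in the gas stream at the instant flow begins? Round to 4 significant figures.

Each component's effusion rate ∝ (its partial pressure)·(1/√M) ∝ n_i/√M_i.
x_UF₆(eff) = (n_UF₆/√M_UF₆) / (n_UF₆/√M_UF₆ + n_Cl₂/√M_Cl₂)
= (4.70/√352.02) / (4.70/√352.02 + 2.96/√70.90) = 0.2505/(0.2505 + 0.3515) = 0.4161.

0.4161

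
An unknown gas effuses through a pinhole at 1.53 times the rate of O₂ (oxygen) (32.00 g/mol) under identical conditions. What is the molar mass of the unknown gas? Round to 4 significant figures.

13.67 g/mol

Since effusion rate ∝ 1/√M, rate_X/rate_O₂ = √(M_O₂/M_X).
1.53 = √(32.00/M_X)
M_X = 32.00 / 1.53² = 32.00 / 2.341 = 13.67 g/mol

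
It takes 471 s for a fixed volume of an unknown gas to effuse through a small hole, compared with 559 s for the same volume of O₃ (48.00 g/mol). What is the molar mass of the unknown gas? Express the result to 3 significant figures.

Graham's law gives t_X/t_O₃ = √(M_X/M_O₃).
471/559 = 0.8426 = √(M_X/48.00)
M_X = 48.00 × 0.8426² = 48.00 × 0.7099 = 34.1 g/mol

34.1 g/mol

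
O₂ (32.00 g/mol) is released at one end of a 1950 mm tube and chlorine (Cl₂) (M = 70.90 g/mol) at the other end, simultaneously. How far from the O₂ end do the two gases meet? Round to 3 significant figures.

The fronts meet when d_O₂ + d_Cl₂ = L with d_O₂/d_Cl₂ = √(M_Cl₂/M_O₂) (Graham's law). Here √(M_Cl₂/M_O₂) = √(70.90/32.00) = 1.488.
With d_O₂ + d_Cl₂ = 1950 mm, d_Cl₂ = 1950/(1 + 1.488) = 783.6 mm.
d_O₂ = 1950 − 783.6 = 1170 mm.

1170 mm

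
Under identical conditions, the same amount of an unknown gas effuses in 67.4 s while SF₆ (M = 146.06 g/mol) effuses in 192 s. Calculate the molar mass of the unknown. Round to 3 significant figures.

Graham's law gives t_X/t_SF₆ = √(M_X/M_SF₆).
67.4/192 = 0.3510 = √(M_X/146.06)
M_X = 146.06 × 0.3510² = 146.06 × 0.1232 = 18.0 g/mol

18.0 g/mol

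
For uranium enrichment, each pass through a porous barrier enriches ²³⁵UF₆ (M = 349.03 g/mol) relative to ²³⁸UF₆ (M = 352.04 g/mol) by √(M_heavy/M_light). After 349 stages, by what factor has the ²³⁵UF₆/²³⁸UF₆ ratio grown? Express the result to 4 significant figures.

4.475

Overall factor = α^349 with α = √(352.04/349.03), i.e. (352.04/349.03)^(349/2).
= 1.00862^(349/2) = 4.475.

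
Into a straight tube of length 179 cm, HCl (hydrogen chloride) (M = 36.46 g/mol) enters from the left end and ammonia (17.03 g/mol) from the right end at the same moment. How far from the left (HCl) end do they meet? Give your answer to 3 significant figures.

72.7 cm

The fronts meet when d_HCl + d_NH₃ = L with d_HCl/d_NH₃ = √(M_NH₃/M_HCl) (Graham's law). Here √(M_NH₃/M_HCl) = √(17.03/36.46) = 0.6834.
With d_HCl + d_NH₃ = 179 cm, d_NH₃ = 179/(1 + 0.6834) = 106.3 cm.
d_HCl = 179 − 106.3 = 72.7 cm.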